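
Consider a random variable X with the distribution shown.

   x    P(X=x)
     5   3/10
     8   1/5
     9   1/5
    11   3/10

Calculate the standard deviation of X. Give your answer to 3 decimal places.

2.358

E[X] = 41/5, E[X²] = 364/5
Var(X) = E[X²] − (E[X])² = 364/5 − 1681/25 = 139/25
SD(X) = √(139/25) ≈ 2.358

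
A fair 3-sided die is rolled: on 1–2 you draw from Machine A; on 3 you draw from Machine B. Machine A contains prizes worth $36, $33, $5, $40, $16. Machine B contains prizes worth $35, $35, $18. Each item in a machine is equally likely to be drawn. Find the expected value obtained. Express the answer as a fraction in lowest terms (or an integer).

E[X | Machine A] = (36 + 33 + 5 + 40 + 16)/5 = 26
E[X | Machine B] = (35 + 35 + 18)/3 = 88/3
E[X] = (2/3)·26 + (1/3)·88/3 = 244/9

244/9 dollars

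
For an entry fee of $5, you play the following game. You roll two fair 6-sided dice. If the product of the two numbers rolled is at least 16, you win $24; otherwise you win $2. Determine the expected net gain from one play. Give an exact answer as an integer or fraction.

67/18 dollars

E[payout] = (25/36)·2 + (11/36)·24 = 157/18
Expected profit = 157/18 − 5 = 67/18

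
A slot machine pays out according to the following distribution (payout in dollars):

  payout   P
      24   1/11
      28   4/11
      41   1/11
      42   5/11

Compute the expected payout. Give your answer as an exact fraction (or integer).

387/11 dollars

E[X] = (1/11)·24 + (4/11)·28 + (1/11)·41 + (5/11)·42
     = 387/11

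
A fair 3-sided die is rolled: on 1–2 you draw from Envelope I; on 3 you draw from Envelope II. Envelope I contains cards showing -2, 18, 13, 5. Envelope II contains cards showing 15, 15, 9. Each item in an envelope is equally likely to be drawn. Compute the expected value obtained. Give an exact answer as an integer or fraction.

10

E[X | Envelope I] = (-2 + 18 + 13 + 5)/4 = 17/2
E[X | Envelope II] = (15 + 15 + 9)/3 = 13
E[X] = (2/3)·17/2 + (1/3)·13 = 10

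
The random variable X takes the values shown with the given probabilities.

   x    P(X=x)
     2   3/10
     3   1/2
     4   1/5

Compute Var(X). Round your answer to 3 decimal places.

E[X] = (3/10)·2 + (1/2)·3 + (1/5)·4 = 29/10
E[X²] = (3/10)·4 + (1/2)·9 + (1/5)·16 = 89/10
Var(X) = 89/10 − (29/10)² = 49/100 ≈ 0.490

0.490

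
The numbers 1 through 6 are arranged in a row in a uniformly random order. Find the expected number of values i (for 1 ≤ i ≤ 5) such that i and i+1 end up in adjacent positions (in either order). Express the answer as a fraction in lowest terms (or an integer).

For each i ∈ {1,…,5}, let Xᵢ = 1 if i and i+1 are adjacent. P(Xᵢ=1) = 2·(6−1)!/6! = 2/6.
By linearity, E[ΣXᵢ] = (5)·(2/6) = 5/3.

5/3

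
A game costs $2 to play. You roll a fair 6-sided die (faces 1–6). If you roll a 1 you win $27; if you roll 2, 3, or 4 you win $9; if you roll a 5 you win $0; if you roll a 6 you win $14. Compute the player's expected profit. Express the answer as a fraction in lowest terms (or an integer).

28/3 dollars

E[payout] = (1/6)·0 + (1/2)·9 + (1/6)·14 + (1/6)·27 = 34/3
Expected profit = 34/3 − 2 = 28/3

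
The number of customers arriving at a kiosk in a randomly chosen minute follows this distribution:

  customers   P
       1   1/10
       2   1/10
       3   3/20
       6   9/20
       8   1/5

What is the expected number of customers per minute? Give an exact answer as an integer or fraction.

101/20

E[X] = (1/10)·1 + (1/10)·2 + (3/20)·3 + (9/20)·6 + (1/5)·8
     = 101/20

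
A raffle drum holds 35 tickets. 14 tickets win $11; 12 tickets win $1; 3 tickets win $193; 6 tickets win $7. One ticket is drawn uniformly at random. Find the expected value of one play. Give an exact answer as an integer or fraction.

E[payout] = (14/35)·11 + (12/35)·1 + (3/35)·193 + (6/35)·7 = 787/35

787/35 dollars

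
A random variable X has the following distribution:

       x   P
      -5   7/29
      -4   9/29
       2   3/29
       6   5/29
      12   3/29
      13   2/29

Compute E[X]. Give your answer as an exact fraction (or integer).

E[X] = (7/29)·(-5) + (9/29)·(-4) + (3/29)·2 + (5/29)·6 + (3/29)·12 + (2/29)·13
     = 27/29

27/29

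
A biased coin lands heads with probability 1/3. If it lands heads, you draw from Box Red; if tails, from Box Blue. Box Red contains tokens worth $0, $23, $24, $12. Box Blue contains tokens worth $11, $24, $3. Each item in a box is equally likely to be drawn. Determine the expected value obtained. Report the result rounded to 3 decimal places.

E[X | Box Red] = (0 + 23 + 24 + 12)/4 = 59/4
E[X | Box Blue] = (11 + 24 + 3)/3 = 38/3
E[X] = (1/3)·59/4 + (2/3)·38/3 = 481/36 ≈ 13.361

$13.361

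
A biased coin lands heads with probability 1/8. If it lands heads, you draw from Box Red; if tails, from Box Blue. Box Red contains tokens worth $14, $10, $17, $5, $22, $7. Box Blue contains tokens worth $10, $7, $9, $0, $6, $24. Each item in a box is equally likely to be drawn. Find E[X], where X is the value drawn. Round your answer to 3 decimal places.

E[X | Box Red] = (14 + 10 + 17 + 5 + 22 + 7)/6 = 25/2
E[X | Box Blue] = (10 + 7 + 9 + 0 + 6 + 24)/6 = 28/3
E[X] = (1/8)·25/2 + (7/8)·28/3 = 467/48 ≈ 9.729

$9.729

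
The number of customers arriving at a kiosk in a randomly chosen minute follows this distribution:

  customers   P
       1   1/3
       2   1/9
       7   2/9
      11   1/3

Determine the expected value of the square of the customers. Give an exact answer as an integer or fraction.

52

E[X²] = (1/3)·1 + (1/9)·4 + (2/9)·49 + (1/3)·121
     = 52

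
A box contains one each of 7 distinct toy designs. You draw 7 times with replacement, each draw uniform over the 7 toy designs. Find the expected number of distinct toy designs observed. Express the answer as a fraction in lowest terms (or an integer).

Let Xⱼ=1 if type j appears at least once. P(Xⱼ=1) = 1 − ((7−1)/7)^7 = 543607/823543.
E[#distinct] = 7·543607/823543 = 543607/117649.

543607/117649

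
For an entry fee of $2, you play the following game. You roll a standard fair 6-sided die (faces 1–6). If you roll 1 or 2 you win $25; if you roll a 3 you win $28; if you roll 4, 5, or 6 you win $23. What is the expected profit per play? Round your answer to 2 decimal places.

$22.50

E[payout] = (1/2)·23 + (1/3)·25 + (1/6)·28 = 49/2
Expected profit = 49/2 − 2 = 45/2 ≈ $22.50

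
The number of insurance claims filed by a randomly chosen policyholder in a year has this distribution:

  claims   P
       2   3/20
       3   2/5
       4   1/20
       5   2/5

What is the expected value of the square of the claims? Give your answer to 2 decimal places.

15.00

E[X²] = (3/20)·4 + (2/5)·9 + (1/20)·16 + (2/5)·25
     = 15 ≈ 15.00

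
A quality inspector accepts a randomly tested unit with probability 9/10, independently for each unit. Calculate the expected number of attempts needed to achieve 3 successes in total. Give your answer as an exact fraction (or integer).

10/3

By linearity (sum of 3 independent geometric waits), E[trials] = 3/p = 3/(9/10) = 10/3.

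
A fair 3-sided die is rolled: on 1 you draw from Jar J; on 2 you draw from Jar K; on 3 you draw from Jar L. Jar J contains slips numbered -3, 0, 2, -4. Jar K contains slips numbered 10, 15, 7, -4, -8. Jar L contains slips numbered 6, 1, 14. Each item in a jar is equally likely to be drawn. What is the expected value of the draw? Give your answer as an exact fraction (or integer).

E[X | Jar J] = (-3 + 0 + 2 − 4)/4 = -5/4
E[X | Jar K] = (10 + 15 + 7 − 4 − 8)/5 = 4
E[X | Jar L] = (6 + 1 + 14)/3 = 7
E[X] = (1/3)·(-5/4) + (1/3)·4 + (1/3)·7 = 13/4

13/4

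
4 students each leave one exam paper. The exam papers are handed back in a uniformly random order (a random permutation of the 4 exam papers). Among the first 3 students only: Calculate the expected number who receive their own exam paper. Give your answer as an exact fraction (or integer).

Let Xᵢ = 1 if person i gets their own exam paper. For each i, P(Xᵢ=1) = 1/4.
By linearity of expectation, E[X₁+…+X_3] = 3·(1/4) = 3/4.

3/4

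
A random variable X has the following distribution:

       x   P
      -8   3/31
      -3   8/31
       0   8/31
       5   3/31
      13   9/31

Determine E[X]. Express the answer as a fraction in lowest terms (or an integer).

84/31

E[X] = (3/31)·(-8) + (8/31)·(-3) + (8/31)·0 + (3/31)·5 + (9/31)·13
     = 84/31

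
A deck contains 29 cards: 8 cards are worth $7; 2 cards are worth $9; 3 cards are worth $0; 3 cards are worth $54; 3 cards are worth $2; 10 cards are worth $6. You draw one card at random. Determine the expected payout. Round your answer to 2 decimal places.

E[payout] = (8/29)·7 + (2/29)·9 + (3/29)·0 + (3/29)·54 + (3/29)·2 + (10/29)·6 = 302/29
≈ $10.41

$10.41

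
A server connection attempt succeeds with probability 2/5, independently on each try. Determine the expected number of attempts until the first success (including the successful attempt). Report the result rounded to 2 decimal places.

For a geometric distribution, E[trials] = 1/p = 1/(2/5) = 5/2.
≈ 2.50

2.50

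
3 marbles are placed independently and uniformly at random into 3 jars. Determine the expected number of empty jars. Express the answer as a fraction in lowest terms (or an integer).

Let Xⱼ=1 if jar j is empty. P(Xⱼ=1) = ((3-1)/3)^3 = 8/27.
By linearity, E[#empty] = 3·8/27 = 8/9.

8/9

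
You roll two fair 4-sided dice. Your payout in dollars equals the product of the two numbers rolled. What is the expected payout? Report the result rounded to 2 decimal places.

Distribution of the product of the two numbers rolled: 1 w.p. 1/16, 2 w.p. 1/8, 3 w.p. 1/8, 4 w.p. 3/16, 6 w.p. 1/8, 8 w.p. 1/8, …
E[payout] = (1/16)·1 + (1/8)·2 + (1/8)·3 + (3/16)·4 + (1/8)·6 + (1/8)·8 + (1/16)·9 + (1/8)·12 + (1/16)·16 = 25/4
≈ $6.25

$6.25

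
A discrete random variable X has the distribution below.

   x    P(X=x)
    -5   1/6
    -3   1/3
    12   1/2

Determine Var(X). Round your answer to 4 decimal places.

61.8056

E[X] = (1/6)·(-5) + (1/3)·(-3) + (1/2)·12 = 25/6
E[X²] = (1/6)·25 + (1/3)·9 + (1/2)·144 = 475/6
Var(X) = 475/6 − (25/6)² = 2225/36 ≈ 61.8056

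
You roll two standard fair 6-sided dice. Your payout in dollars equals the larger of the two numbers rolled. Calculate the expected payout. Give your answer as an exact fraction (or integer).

Distribution of the larger of the two numbers rolled: 1 w.p. 1/36, 2 w.p. 1/12, 3 w.p. 5/36, 4 w.p. 7/36, 5 w.p. 1/4, 6 w.p. 11/36
E[payout] = (1/36)·1 + (1/12)·2 + (5/36)·3 + (7/36)·4 + (1/4)·5 + (11/36)·6 = 161/36

161/36 dollars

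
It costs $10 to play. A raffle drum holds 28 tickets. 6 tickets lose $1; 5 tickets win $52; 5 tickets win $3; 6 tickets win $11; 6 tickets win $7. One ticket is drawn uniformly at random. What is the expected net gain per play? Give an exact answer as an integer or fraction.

97/28 dollars

E[payout] = (6/28)·(-1) + (5/28)·52 + (5/28)·3 + (6/28)·11 + (6/28)·7 = 377/28
Expected profit = 377/28 − 10 = 97/28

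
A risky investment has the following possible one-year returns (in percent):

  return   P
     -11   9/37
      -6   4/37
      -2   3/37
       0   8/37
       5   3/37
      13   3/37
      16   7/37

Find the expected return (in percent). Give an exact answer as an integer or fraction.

E[X] = (9/37)·(-11) + (4/37)·(-6) + (3/37)·(-2) + (8/37)·0 + (3/37)·5 + (3/37)·13 + (7/37)·16
     = 1

1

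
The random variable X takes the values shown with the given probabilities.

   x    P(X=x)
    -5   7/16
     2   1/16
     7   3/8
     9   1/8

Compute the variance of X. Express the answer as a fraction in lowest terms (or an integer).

E[X] = (7/16)·(-5) + (1/16)·2 + (3/8)·7 + (1/8)·9 = 27/16
E[X²] = (7/16)·25 + (1/16)·4 + (3/8)·49 + (1/8)·81 = 635/16
Var(X) = 635/16 − (27/16)² = 9431/256

9431/256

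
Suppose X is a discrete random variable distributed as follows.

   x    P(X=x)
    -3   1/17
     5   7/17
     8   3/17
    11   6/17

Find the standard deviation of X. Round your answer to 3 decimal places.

3.650

E[X] = 122/17, E[X²] = 1102/17
Var(X) = E[X²] − (E[X])² = 1102/17 − 14884/289 = 3850/289
SD(X) = √(3850/289) ≈ 3.650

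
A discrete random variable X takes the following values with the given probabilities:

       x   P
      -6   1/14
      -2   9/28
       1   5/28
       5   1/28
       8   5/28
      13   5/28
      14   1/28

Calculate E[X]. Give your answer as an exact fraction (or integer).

99/28

E[X] = (1/14)·(-6) + (9/28)·(-2) + (5/28)·1 + (1/28)·5 + (5/28)·8 + (5/28)·13 + (1/28)·14
     = 99/28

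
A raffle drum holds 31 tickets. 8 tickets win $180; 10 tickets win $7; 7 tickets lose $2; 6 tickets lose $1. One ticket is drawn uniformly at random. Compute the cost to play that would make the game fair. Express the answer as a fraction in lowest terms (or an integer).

E[payout] = (8/31)·180 + (10/31)·7 + (7/31)·(-2) + (6/31)·(-1) = 1490/31
Fair fee = E[payout] = 1490/31

1490/31 dollars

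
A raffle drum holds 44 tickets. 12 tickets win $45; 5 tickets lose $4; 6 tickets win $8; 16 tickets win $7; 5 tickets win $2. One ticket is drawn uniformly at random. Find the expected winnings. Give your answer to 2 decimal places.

$15.68

E[payout] = (12/44)·45 + (5/44)·(-4) + (6/44)·8 + (16/44)·7 + (5/44)·2 = 345/22
≈ $15.68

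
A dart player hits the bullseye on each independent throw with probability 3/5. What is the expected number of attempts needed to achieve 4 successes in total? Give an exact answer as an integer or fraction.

By linearity (sum of 4 independent geometric waits), E[trials] = 4/p = 4/(3/5) = 20/3.

20/3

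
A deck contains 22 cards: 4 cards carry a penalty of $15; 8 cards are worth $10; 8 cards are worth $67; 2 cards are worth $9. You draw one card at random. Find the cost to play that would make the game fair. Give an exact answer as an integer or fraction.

287/11 dollars

E[payout] = (4/22)·(-15) + (8/22)·10 + (8/22)·67 + (2/22)·9 = 287/11
Fair fee = E[payout] = 287/11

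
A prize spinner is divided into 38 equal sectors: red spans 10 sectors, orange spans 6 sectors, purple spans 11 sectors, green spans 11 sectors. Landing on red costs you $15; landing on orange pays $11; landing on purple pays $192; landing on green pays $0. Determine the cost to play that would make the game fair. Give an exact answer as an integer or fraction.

E[payout] = (10/38)·(-15) + (6/38)·11 + (11/38)·192 + (11/38)·0 = 1014/19
Fair fee = E[payout] = 1014/19

1014/19 dollars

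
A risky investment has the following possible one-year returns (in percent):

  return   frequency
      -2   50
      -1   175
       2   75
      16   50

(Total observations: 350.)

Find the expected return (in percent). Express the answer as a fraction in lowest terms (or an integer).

Total = 350, so P(return=-2) = 50/350, etc.
E[X] = (1/7)·(-2) + (1/2)·(-1) + (3/14)·2 + (1/7)·16
     = 27/14

27/14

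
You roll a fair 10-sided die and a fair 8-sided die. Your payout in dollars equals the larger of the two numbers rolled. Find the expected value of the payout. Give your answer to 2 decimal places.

$6.55

Distribution of the larger of the two numbers rolled: 1 w.p. 1/80, 2 w.p. 3/80, 3 w.p. 1/16, 4 w.p. 7/80, 5 w.p. 9/80, 6 w.p. 11/80, …
E[payout] = (1/80)·1 + (3/80)·2 + (1/16)·3 + (7/80)·4 + (9/80)·5 + (11/80)·6 + (13/80)·7 + (3/16)·8 + (1/10)·9 + (1/10)·10 = 131/20
≈ $6.55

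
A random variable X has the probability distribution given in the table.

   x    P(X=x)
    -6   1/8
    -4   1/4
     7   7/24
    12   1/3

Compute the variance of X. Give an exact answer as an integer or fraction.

30167/576

E[X] = (1/8)·(-6) + (1/4)·(-4) + (7/24)·7 + (1/3)·12 = 103/24
E[X²] = (1/8)·36 + (1/4)·16 + (7/24)·49 + (1/3)·144 = 1699/24
Var(X) = 1699/24 − (103/24)² = 30167/576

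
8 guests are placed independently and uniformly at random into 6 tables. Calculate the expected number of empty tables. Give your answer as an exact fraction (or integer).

390625/279936

Let Xⱼ=1 if table j is empty. P(Xⱼ=1) = ((6-1)/6)^8 = 390625/1679616.
By linearity, E[#empty] = 6·390625/1679616 = 390625/279936.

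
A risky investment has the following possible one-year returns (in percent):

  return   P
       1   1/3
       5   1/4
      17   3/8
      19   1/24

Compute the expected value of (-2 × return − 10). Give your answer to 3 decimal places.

-27.500

E[-2x-10] = (1/3)·(-12) + (1/4)·(-20) + (3/8)·(-44) + (1/24)·(-48)
     = -55/2 ≈ -27.500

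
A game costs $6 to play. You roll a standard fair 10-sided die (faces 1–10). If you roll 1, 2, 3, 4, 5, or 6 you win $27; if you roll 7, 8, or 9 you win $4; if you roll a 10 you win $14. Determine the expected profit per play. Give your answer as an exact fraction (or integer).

E[payout] = (3/10)·4 + (1/10)·14 + (3/5)·27 = 94/5
Expected profit = 94/5 − 6 = 64/5

64/5 dollars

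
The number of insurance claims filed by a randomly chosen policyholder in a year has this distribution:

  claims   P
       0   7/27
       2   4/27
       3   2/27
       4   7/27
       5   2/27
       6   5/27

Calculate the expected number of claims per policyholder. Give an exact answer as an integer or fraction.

82/27

E[X] = (7/27)·0 + (4/27)·2 + (2/27)·3 + (7/27)·4 + (2/27)·5 + (5/27)·6
     = 82/27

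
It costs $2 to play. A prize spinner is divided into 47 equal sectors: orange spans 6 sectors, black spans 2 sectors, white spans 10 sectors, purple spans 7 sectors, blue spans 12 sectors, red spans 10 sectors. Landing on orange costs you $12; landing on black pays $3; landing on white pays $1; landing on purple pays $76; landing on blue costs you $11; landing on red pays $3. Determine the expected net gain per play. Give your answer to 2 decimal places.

E[payout] = (6/47)·(-12) + (2/47)·3 + (10/47)·1 + (7/47)·76 + (12/47)·(-11) + (10/47)·3 = 374/47
Expected profit = 374/47 − 2 = 280/47 ≈ $5.96

$5.96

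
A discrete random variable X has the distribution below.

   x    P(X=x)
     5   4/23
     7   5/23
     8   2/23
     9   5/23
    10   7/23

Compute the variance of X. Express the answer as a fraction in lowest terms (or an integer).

1698/529

E[X] = (4/23)·5 + (5/23)·7 + (2/23)·8 + (5/23)·9 + (7/23)·10 = 186/23
E[X²] = (4/23)·25 + (5/23)·49 + (2/23)·64 + (5/23)·81 + (7/23)·100 = 1578/23
Var(X) = 1578/23 − (186/23)² = 1698/529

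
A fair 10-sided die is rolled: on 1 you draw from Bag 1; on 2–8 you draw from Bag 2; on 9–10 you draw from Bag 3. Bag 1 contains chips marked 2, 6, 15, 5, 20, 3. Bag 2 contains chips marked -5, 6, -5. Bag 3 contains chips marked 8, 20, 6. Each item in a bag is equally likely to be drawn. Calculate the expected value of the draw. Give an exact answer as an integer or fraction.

131/60

E[X | Bag 1] = (2 + 6 + 15 + 5 + 20 + 3)/6 = 17/2
E[X | Bag 2] = (-5 + 6 − 5)/3 = -4/3
E[X | Bag 3] = (8 + 20 + 6)/3 = 34/3
E[X] = (1/10)·17/2 + (7/10)·(-4/3) + (1/5)·34/3 = 131/60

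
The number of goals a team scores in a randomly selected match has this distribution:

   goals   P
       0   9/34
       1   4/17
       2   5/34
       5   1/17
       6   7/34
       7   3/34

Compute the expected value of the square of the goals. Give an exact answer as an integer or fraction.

E[X²] = (9/34)·0 + (4/17)·1 + (5/34)·4 + (1/17)·25 + (7/34)·36 + (3/34)·49
     = 477/34

477/34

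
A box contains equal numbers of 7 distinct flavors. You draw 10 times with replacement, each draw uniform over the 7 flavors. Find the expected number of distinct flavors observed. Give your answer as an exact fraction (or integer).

Let Xⱼ=1 if type j appears at least once. P(Xⱼ=1) = 1 − ((7−1)/7)^10 = 222009073/282475249.
E[#distinct] = 7·222009073/282475249 = 222009073/40353607.

222009073/40353607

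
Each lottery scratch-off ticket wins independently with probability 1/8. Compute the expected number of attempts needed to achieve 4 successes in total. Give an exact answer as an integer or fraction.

32

By linearity (sum of 4 independent geometric waits), E[trials] = 4/p = 4/(1/8) = 32.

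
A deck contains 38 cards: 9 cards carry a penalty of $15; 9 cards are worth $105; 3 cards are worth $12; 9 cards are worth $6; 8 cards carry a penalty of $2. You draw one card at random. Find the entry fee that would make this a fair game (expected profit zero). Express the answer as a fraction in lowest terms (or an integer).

442/19 dollars

E[payout] = (9/38)·(-15) + (9/38)·105 + (3/38)·12 + (9/38)·6 + (8/38)·(-2) = 442/19
Fair fee = E[payout] = 442/19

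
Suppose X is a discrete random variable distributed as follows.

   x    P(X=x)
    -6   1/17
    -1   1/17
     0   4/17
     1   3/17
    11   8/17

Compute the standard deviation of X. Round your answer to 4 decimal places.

E[X] = 84/17, E[X²] = 1008/17
Var(X) = E[X²] − (E[X])² = 1008/17 − 7056/289 = 10080/289
SD(X) = √(10080/289) ≈ 5.9058

5.9058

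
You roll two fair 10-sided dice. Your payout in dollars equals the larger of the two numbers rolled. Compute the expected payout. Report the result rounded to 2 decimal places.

Distribution of the larger of the two numbers rolled: 1 w.p. 1/100, 2 w.p. 3/100, 3 w.p. 1/20, 4 w.p. 7/100, 5 w.p. 9/100, 6 w.p. 11/100, …
E[payout] = (1/100)·1 + (3/100)·2 + (1/20)·3 + (7/100)·4 + (9/100)·5 + (11/100)·6 + (13/100)·7 + (3/20)·8 + (17/100)·9 + (19/100)·10 = 143/20
≈ $7.15

$7.15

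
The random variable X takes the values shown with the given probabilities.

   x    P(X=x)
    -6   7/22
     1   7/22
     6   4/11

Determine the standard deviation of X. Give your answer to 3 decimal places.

4.951

E[X] = 13/22, E[X²] = 547/22
Var(X) = E[X²] − (E[X])² = 547/22 − 169/484 = 11865/484
SD(X) = √(11865/484) ≈ 4.951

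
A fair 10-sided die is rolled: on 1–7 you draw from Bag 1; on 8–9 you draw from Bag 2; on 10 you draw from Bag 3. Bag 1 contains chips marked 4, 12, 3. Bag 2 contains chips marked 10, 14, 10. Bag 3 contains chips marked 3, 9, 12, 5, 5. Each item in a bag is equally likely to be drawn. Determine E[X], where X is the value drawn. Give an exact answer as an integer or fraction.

E[X | Bag 1] = (4 + 12 + 3)/3 = 19/3
E[X | Bag 2] = (10 + 14 + 10)/3 = 34/3
E[X | Bag 3] = (3 + 9 + 12 + 5 + 5)/5 = 34/5
E[X] = (7/10)·19/3 + (1/5)·34/3 + (1/10)·34/5 = 369/50

369/50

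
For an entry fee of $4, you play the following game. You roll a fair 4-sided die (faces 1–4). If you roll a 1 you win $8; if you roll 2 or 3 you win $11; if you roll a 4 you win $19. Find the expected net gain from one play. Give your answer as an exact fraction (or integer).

E[payout] = (1/4)·8 + (1/2)·11 + (1/4)·19 = 49/4
Expected profit = 49/4 − 4 = 33/4

33/4 dollars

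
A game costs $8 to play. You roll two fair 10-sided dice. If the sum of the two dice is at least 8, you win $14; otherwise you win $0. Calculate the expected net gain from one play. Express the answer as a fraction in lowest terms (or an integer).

E[payout] = (21/100)·0 + (79/100)·14 = 553/50
Expected profit = 553/50 − 8 = 153/50

153/50 dollars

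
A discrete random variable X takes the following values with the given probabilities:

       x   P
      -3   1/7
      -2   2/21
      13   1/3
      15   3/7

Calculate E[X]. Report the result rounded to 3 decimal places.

10.143

E[X] = (1/7)·(-3) + (2/21)·(-2) + (1/3)·13 + (3/7)·15
     = 71/7 ≈ 10.143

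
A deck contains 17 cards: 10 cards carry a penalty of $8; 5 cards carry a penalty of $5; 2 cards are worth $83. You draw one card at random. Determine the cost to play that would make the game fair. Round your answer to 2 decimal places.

$3.59

E[payout] = (10/17)·(-8) + (5/17)·(-5) + (2/17)·83 = 61/17
Fair fee = E[payout] = 61/17 ≈ $3.59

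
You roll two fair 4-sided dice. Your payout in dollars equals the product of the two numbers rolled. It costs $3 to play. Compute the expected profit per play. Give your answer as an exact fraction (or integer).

Distribution of the product of the two numbers rolled: 1 w.p. 1/16, 2 w.p. 1/8, 3 w.p. 1/8, 4 w.p. 3/16, 6 w.p. 1/8, 8 w.p. 1/8, …
E[payout] = (1/16)·1 + (1/8)·2 + (1/8)·3 + (3/16)·4 + (1/8)·6 + (1/8)·8 + (1/16)·9 + (1/8)·12 + (1/16)·16 = 25/4
Expected profit = 25/4 − 3 = 13/4

13/4 dollars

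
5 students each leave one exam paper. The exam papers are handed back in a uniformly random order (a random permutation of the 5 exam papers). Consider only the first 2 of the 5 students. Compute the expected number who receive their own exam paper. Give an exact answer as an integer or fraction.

2/5

Let Xᵢ = 1 if person i gets their own exam paper. For each i, P(Xᵢ=1) = 1/5.
By linearity of expectation, E[X₁+…+X_2] = 2·(1/5) = 2/5.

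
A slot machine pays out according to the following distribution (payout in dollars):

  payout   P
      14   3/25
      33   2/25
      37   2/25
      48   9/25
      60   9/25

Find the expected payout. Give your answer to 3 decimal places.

E[X] = (3/25)·14 + (2/25)·33 + (2/25)·37 + (9/25)·48 + (9/25)·60
     = 1154/25 ≈ 46.160

$46.160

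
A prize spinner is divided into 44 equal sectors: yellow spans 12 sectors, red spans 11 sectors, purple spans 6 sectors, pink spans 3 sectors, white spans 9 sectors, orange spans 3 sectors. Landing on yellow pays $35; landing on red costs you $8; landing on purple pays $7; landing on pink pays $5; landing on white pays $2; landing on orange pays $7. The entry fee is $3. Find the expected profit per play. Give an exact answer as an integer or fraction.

E[payout] = (12/44)·35 + (11/44)·(-8) + (6/44)·7 + (3/44)·5 + (9/44)·2 + (3/44)·7 = 107/11
Expected profit = 107/11 − 3 = 74/11

74/11 dollars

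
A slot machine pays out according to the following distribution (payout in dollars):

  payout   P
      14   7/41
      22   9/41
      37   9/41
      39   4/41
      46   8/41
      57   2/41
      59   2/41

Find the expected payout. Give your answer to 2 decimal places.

E[X] = (7/41)·14 + (9/41)·22 + (9/41)·37 + (4/41)·39 + (8/41)·46 + (2/41)·57 + (2/41)·59
     = 1385/41 ≈ 33.78

$33.78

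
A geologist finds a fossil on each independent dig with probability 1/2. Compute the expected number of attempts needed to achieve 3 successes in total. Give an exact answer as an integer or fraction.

By linearity (sum of 3 independent geometric waits), E[trials] = 3/p = 3/(1/2) = 6.

6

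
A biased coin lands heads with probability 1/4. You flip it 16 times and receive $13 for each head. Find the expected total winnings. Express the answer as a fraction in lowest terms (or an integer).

E[#heads] = 16·1/4 = 4 (linearity over flips).
E[winnings] = 13·4 = 52.

$52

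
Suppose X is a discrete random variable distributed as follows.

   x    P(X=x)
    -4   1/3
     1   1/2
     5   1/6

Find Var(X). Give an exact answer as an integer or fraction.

E[X] = (1/3)·(-4) + (1/2)·1 + (1/6)·5 = 0
E[X²] = (1/3)·16 + (1/2)·1 + (1/6)·25 = 10
Var(X) = 10 − (0)² = 10

10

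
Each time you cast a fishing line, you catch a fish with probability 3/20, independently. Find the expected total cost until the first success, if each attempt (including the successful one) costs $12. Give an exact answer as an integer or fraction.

E[#attempts] = 1/p = 20/3; E[cost] = 12·20/3 = 80.

$80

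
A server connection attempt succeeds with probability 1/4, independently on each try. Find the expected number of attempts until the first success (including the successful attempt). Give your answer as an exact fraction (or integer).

For a geometric distribution, E[trials] = 1/p = 1/(1/4) = 4.

4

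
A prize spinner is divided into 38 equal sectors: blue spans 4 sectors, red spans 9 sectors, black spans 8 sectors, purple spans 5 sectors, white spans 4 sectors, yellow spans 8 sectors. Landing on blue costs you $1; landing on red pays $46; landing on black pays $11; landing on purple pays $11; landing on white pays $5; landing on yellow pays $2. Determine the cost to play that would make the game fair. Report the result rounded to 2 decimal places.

E[payout] = (4/38)·(-1) + (9/38)·46 + (8/38)·11 + (5/38)·11 + (4/38)·5 + (8/38)·2 = 31/2
Fair fee = E[payout] = 31/2 ≈ $15.50

$15.50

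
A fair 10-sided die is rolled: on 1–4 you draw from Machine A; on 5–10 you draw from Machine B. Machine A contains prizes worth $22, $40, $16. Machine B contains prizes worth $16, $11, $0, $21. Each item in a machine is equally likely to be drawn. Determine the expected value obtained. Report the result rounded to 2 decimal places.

E[X | Machine A] = (22 + 40 + 16)/3 = 26
E[X | Machine B] = (16 + 11 + 0 + 21)/4 = 12
E[X] = (2/5)·26 + (3/5)·12 = 88/5 ≈ 17.60

$17.60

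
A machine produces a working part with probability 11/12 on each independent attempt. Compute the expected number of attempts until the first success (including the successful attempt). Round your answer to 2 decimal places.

For a geometric distribution, E[trials] = 1/p = 1/(11/12) = 12/11.
≈ 1.09

1.09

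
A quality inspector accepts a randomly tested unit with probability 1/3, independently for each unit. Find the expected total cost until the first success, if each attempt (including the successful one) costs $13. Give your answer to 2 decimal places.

$39.00

E[#attempts] = 1/p = 3; E[cost] = 13·3 = 39.
≈ 39.00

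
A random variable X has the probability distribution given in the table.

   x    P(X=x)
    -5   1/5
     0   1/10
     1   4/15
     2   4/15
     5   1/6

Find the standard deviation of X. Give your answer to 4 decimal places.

3.1779

E[X] = 19/30, E[X²] = 21/2
Var(X) = E[X²] − (E[X])² = 21/2 − 361/900 = 9089/900
SD(X) = √(9089/900) ≈ 3.1779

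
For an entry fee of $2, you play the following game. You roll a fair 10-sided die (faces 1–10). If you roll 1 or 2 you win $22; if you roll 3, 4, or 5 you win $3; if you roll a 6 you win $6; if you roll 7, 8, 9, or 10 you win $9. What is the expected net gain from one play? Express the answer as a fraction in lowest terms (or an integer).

15/2 dollars

E[payout] = (3/10)·3 + (1/10)·6 + (2/5)·9 + (1/5)·22 = 19/2
Expected profit = 19/2 − 2 = 15/2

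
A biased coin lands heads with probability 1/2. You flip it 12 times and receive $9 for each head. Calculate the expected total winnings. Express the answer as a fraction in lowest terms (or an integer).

E[#heads] = 12·1/2 = 6 (linearity over flips).
E[winnings] = 9·6 = 54.

$54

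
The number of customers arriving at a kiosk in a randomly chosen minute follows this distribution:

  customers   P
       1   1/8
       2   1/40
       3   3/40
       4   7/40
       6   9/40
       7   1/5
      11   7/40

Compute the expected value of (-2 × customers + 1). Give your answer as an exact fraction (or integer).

-211/20

E[-2x+1] = (1/8)·(-1) + (1/40)·(-3) + (3/40)·(-5) + (7/40)·(-7) + (9/40)·(-11) + (1/5)·(-13) + (7/40)·(-21)
     = -211/20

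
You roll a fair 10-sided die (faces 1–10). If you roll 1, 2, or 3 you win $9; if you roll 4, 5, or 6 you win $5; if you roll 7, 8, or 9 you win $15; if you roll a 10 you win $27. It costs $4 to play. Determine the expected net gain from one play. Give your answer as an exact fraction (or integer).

37/5 dollars

E[payout] = (3/10)·5 + (3/10)·9 + (3/10)·15 + (1/10)·27 = 57/5
Expected profit = 57/5 − 4 = 37/5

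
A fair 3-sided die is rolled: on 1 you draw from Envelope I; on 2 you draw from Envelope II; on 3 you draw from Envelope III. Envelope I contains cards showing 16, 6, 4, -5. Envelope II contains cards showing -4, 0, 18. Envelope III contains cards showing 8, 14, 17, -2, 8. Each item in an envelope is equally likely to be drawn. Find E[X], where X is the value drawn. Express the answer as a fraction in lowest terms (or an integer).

E[X | Envelope I] = (16 + 6 + 4 − 5)/4 = 21/4
E[X | Envelope II] = (-4 + 0 + 18)/3 = 14/3
E[X | Envelope III] = (8 + 14 + 17 − 2 + 8)/5 = 9
E[X] = (1/3)·21/4 + (1/3)·14/3 + (1/3)·9 = 227/36

227/36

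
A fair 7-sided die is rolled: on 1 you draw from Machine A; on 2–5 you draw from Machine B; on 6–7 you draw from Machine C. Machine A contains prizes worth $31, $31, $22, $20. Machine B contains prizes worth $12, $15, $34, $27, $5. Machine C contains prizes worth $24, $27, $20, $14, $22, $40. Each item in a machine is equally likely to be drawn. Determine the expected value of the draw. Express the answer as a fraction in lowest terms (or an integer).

747/35 dollars

E[X | Machine A] = (31 + 31 + 22 + 20)/4 = 26
E[X | Machine B] = (12 + 15 + 34 + 27 + 5)/5 = 93/5
E[X | Machine C] = (24 + 27 + 20 + 14 + 22 + 40)/6 = 49/2
E[X] = (1/7)·26 + (4/7)·93/5 + (2/7)·49/2 = 747/35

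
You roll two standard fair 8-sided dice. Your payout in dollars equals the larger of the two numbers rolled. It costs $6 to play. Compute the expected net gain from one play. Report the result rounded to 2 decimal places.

Distribution of the larger of the two numbers rolled: 1 w.p. 1/64, 2 w.p. 3/64, 3 w.p. 5/64, 4 w.p. 7/64, 5 w.p. 9/64, 6 w.p. 11/64, …
E[payout] = (1/64)·1 + (3/64)·2 + (5/64)·3 + (7/64)·4 + (9/64)·5 + (11/64)·6 + (13/64)·7 + (15/64)·8 = 93/16
Expected profit = 93/16 − 6 = -3/16 ≈ -$0.19

-$0.19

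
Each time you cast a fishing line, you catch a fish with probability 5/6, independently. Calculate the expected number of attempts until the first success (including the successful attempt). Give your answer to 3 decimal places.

For a geometric distribution, E[trials] = 1/p = 1/(5/6) = 6/5.
≈ 1.200

1.200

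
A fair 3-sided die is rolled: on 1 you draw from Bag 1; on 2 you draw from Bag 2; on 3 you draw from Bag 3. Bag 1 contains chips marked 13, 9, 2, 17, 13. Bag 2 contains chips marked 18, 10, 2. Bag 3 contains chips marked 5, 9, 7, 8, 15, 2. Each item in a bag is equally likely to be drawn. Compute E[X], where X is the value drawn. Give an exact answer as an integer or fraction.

427/45

E[X | Bag 1] = (13 + 9 + 2 + 17 + 13)/5 = 54/5
E[X | Bag 2] = (18 + 10 + 2)/3 = 10
E[X | Bag 3] = (5 + 9 + 7 + 8 + 15 + 2)/6 = 23/3
E[X] = (1/3)·54/5 + (1/3)·10 + (1/3)·23/3 = 427/45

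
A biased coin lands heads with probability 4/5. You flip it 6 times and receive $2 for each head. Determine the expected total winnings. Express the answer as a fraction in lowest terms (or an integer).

48/5 dollars

E[#heads] = 6·4/5 = 24/5 (linearity over flips).
E[winnings] = 2·24/5 = 48/5.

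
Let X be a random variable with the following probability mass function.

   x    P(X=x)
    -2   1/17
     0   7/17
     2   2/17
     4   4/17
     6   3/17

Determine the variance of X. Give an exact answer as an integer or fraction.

E[X] = (1/17)·(-2) + (7/17)·0 + (2/17)·2 + (4/17)·4 + (3/17)·6 = 36/17
E[X²] = (1/17)·4 + (7/17)·0 + (2/17)·4 + (4/17)·16 + (3/17)·36 = 184/17
Var(X) = 184/17 − (36/17)² = 1832/289

1832/289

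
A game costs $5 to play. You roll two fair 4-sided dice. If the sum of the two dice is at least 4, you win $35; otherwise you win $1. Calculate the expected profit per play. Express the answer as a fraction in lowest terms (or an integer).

E[payout] = (3/16)·1 + (13/16)·35 = 229/8
Expected profit = 229/8 − 5 = 189/8

189/8 dollars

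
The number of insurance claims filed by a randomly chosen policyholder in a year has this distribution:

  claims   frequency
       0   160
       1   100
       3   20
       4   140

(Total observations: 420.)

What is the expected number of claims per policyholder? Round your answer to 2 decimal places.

1.71

Total = 420, so P(claims=0) = 160/420, etc.
E[X] = (8/21)·0 + (5/21)·1 + (1/21)·3 + (1/3)·4
     = 12/7 ≈ 1.71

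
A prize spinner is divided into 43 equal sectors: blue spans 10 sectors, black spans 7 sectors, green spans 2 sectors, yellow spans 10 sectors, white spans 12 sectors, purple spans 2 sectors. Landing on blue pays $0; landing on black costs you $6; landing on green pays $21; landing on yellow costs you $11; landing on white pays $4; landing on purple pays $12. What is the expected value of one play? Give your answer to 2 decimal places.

-$0.88

E[payout] = (10/43)·0 + (7/43)·(-6) + (2/43)·21 + (10/43)·(-11) + (12/43)·4 + (2/43)·12 = -38/43
≈ -$0.88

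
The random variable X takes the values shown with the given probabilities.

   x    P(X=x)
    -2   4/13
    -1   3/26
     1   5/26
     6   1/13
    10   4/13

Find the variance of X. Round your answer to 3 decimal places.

E[X] = (4/13)·(-2) + (3/26)·(-1) + (5/26)·1 + (1/13)·6 + (4/13)·10 = 3
E[X²] = (4/13)·4 + (3/26)·1 + (5/26)·1 + (1/13)·36 + (4/13)·100 = 456/13
Var(X) = 456/13 − (3)² = 339/13 ≈ 26.077

26.077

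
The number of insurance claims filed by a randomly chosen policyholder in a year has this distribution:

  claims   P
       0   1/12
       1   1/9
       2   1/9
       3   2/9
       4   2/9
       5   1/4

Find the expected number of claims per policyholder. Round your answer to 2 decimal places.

E[X] = (1/12)·0 + (1/9)·1 + (1/9)·2 + (2/9)·3 + (2/9)·4 + (1/4)·5
     = 113/36 ≈ 3.14

3.14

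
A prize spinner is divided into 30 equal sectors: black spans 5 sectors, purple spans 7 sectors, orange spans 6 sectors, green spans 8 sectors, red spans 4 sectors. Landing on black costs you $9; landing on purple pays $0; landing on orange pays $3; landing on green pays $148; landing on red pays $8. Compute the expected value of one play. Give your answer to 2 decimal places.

E[payout] = (5/30)·(-9) + (7/30)·0 + (6/30)·3 + (8/30)·148 + (4/30)·8 = 1189/30
≈ $39.63

$39.63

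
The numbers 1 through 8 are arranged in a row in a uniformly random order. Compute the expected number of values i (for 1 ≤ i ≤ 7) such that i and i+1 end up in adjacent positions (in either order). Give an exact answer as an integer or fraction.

7/4

For each i ∈ {1,…,7}, let Xᵢ = 1 if i and i+1 are adjacent. P(Xᵢ=1) = 2·(8−1)!/8! = 2/8.
By linearity, E[ΣXᵢ] = (7)·(2/8) = 7/4.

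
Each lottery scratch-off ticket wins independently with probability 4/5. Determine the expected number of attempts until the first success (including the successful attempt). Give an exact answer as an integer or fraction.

5/4

For a geometric distribution, E[trials] = 1/p = 1/(4/5) = 5/4.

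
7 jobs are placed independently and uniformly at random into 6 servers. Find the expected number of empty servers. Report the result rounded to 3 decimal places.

1.674

Let Xⱼ=1 if server j is empty. P(Xⱼ=1) = ((6-1)/6)^7 = 78125/279936.
By linearity, E[#empty] = 6·78125/279936 = 78125/46656.
≈ 1.674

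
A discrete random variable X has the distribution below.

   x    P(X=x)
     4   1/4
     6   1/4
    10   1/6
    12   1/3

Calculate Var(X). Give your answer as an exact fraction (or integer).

395/36

E[X] = (1/4)·4 + (1/4)·6 + (1/6)·10 + (1/3)·12 = 49/6
E[X²] = (1/4)·16 + (1/4)·36 + (1/6)·100 + (1/3)·144 = 233/3
Var(X) = 233/3 − (49/6)² = 395/36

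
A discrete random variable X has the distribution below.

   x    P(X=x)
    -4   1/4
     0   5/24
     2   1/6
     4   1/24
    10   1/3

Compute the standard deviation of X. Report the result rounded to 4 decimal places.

E[X] = 17/6, E[X²] = 116/3
Var(X) = E[X²] − (E[X])² = 116/3 − 289/36 = 1103/36
SD(X) = √(1103/36) ≈ 5.5352

5.5352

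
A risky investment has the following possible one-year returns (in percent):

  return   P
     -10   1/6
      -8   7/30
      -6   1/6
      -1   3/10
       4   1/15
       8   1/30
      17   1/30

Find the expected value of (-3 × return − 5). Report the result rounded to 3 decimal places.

6.200

E[-3x-5] = (1/6)·25 + (7/30)·19 + (1/6)·13 + (3/10)·(-2) + (1/15)·(-17) + (1/30)·(-29) + (1/30)·(-56)
     = 31/5 ≈ 6.200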